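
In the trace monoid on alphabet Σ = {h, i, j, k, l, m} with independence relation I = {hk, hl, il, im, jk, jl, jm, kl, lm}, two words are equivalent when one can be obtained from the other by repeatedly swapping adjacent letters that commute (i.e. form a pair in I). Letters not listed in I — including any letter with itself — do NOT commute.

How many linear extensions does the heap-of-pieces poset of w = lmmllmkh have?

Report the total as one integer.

112

drop 0:l onto floor
drop 1:m onto floor
drop 2:m onto {1:m}
drop 3:l onto {0:l}
drop 4:l onto {3:l}
drop 5:m onto {2:m}
drop 6:k onto {5:m}
drop 7:h onto {5:m}
ground layer = {0:l, 1:m}
drop-orders for the pieces not yet dropped (sum over which currently-grounded one goes next):
  1 to go: {4} 1  {6} 1  {7} 1
  2 to go: {3,4} 1  {4,6} 2  {4,7} 2  {6,7} 2
  3 to go: {0,3,4} 1  {3,4,6} 3  {3,4,7} 3  {4,6,7} 6  {5,6,7} 2
  4 to go: {0,3,4,6} 4  {0,3,4,7} 4  {2,5,6,7} 2  {3,4,6,7} 12  {4,5,6,7} 8
  5 to go: {0,3,4,6,7} 20  {1,2,5,6,7} 2  {2,4,5,6,7} 10  {3,4,5,6,7} 20
  6 to go: {0,3,4,5,6,7} 40  {1,2,4,5,6,7} 12  {2,3,4,5,6,7} 30
  if 0:l drops first: 42 orders
  if 1:m drops first: 70 orders
heap linearizations: 112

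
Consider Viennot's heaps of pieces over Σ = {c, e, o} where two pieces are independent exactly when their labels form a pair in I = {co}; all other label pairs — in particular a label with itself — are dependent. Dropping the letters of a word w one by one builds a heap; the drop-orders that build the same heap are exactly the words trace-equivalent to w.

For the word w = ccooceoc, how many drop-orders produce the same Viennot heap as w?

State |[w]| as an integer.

20

#0=c has no predecessor
#1=c depends on [0:c]
#2=o has no predecessor
#3=o depends on [2:o]
#4=c depends on [1:c]
#5=e depends on [3:o, 4:c]
#6=o depends on [5:e]
#7=c depends on [5:e]
sources: [0:c, 2:o]
N(rest) = Σ N(rest − s) over sources s of rest; N(one piece) = 1:
  size 1 → [6]=1  [7]=1
  size 2 → [6,7]=2
  size 3 → [5,6,7]=2
  size 4 → [3,5,6,7]=2  [4,5,6,7]=2
  size 5 → [1,4,5,6,7]=2  [2,3,5,6,7]=2  [3,4,5,6,7]=4
  size 6 → [0,1,4,5,6,7]=2  [1,3,4,5,6,7]=6  [2,3,4,5,6,7]=6
  first=0(c) contributes 12
  first=2(o) contributes 8
|[w]| = 20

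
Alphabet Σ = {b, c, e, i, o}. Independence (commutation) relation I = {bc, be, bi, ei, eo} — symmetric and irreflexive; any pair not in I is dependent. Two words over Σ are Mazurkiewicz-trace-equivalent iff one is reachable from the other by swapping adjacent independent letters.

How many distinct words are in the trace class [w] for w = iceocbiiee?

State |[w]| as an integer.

78

drop 0:i onto floor
drop 1:c onto {0:i}
drop 2:e onto {1:c}
drop 3:o onto {1:c}
drop 4:c onto {2:e, 3:o}
drop 5:b onto {3:o}
drop 6:i onto {4:c}
drop 7:i onto {6:i}
drop 8:e onto {4:c}
drop 9:e onto {8:e}
ground layer = {0:i}
drop-orders for the pieces not yet dropped (sum over which currently-grounded one goes next):
  1 to go: {5} 1  {7} 1  {9} 1
  2 to go: {5,7} 2  {5,9} 2  {6,7} 1  {7,9} 2  {8,9} 1
  3 to go: {5,6,7} 3  {5,7,9} 6  {5,8,9} 3  {6,7,9} 3  {7,8,9} 3
  4 to go: {5,6,7,9} 12  {5,7,8,9} 12  {6,7,8,9} 6
  5 to go: {4,6,7,8,9} 6  {5,6,7,8,9} 30
  6 to go: {2,4,6,7,8,9} 6  {4,5,6,7,8,9} 36
  7 to go: {2,4,5,6,7,8,9} 42  {3,4,5,6,7,8,9} 36
  8 to go: {2,3,4,5,6,7,8,9} 78
  if 0:i drops first: 78 orders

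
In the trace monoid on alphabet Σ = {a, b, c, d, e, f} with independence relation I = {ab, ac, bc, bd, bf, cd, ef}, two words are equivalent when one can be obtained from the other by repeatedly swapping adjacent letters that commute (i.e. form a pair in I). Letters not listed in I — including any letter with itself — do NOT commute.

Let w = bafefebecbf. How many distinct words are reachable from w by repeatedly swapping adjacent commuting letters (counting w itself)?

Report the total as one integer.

drop 0:b onto floor
drop 1:a onto floor
drop 2:f onto {1:a}
drop 3:e onto {0:b, 1:a}
drop 4:f onto {2:f}
drop 5:e onto {3:e}
drop 6:b onto {5:e}
drop 7:e onto {6:b}
drop 8:c onto {4:f, 7:e}
drop 9:b onto {7:e}
drop 10:f onto {8:c}
ground layer = {0:b, 1:a}
drop-orders for the pieces not yet dropped (sum over which currently-grounded one goes next):
  1 to go: {9} 1  {10} 1
  2 to go: {8,10} 1  {9,10} 2
  3 to go: {4,8,10} 1  {8,9,10} 3
  4 to go: {2,4,8,10} 1  {4,8,9,10} 4  {7,8,9,10} 3
  5 to go: {2,4,8,9,10} 5  {4,7,8,9,10} 7  {6,7,8,9,10} 3
  6 to go: {2,4,7,8,9,10} 12  {4,6,7,8,9,10} 10  {5,6,7,8,9,10} 3
  7 to go: {2,4,6,7,8,9,10} 22  {3,5,6,7,8,9,10} 3  {4,5,6,7,8,9,10} 13
  8 to go: {0,3,5,6,7,8,9,10} 3  {2,4,5,6,7,8,9,10} 35  {3,4,5,6,7,8,9,10} 16
  9 to go: {0,3,4,5,6,7,8,9,10} 19  {2,3,4,5,6,7,8,9,10} 51
  if 0:b drops first: 51 orders
  if 1:a drops first: 70 orders
heap linearizations: 121

121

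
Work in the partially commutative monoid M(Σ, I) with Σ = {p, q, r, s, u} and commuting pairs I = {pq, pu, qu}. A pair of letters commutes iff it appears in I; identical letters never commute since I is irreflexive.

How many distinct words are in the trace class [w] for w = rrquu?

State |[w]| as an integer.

#0=r has no predecessor
#1=r depends on [0:r]
#2=q depends on [1:r]
#3=u depends on [1:r]
#4=u depends on [3:u]
sources: [0:r]
N(rest) = Σ N(rest − s) over sources s of rest; N(one piece) = 1:
  size 1 → [2]=1  [4]=1
  size 2 → [2,4]=2  [3,4]=1
  size 3 → [2,3,4]=3
  first=0(r) contributes 3

3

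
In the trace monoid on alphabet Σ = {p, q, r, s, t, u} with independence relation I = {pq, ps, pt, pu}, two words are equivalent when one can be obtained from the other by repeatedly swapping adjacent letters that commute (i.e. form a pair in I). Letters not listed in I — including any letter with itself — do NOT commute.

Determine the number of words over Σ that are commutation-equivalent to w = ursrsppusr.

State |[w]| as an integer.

10

drop 0:u onto floor
drop 1:r onto {0:u}
drop 2:s onto {1:r}
drop 3:r onto {2:s}
drop 4:s onto {3:r}
drop 5:p onto {3:r}
drop 6:p onto {5:p}
drop 7:u onto {4:s}
drop 8:s onto {7:u}
drop 9:r onto {6:p, 8:s}
ground layer = {0:u}
drop-orders for the pieces not yet dropped (sum over which currently-grounded one goes next):
  1 to go: {9} 1
  2 to go: {6,9} 1  {8,9} 1
  3 to go: {5,6,9} 1  {6,8,9} 2  {7,8,9} 1
  4 to go: {4,7,8,9} 1  {5,6,8,9} 3  {6,7,8,9} 3
  5 to go: {4,6,7,8,9} 4  {5,6,7,8,9} 6
  6 to go: {4,5,6,7,8,9} 10
  7 to go: {3,4,5,6,7,8,9} 10
  8 to go: {2,3,4,5,6,7,8,9} 10
  if 0:u drops first: 10 orders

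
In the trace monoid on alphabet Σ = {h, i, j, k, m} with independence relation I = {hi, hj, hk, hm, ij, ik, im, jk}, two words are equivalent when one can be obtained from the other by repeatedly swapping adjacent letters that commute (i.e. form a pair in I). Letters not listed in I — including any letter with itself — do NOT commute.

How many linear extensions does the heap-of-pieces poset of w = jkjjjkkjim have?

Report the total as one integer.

0(j) covers ∅
1(k) covers ∅
2(j) covers 0:j
3(j) covers 2:j
4(j) covers 3:j
5(k) covers 1:k
6(k) covers 5:k
7(j) covers 4:j
8(i) covers ∅
9(m) covers 6:k, 7:j
floor of heap: 0:j, 1:k, 8:i
completions by unplaced set U, small U first (add the entries for U minus each lowest piece of U):
  |U|=1: {8}:1  {9}:1
  |U|=2: {6,9}:1  {7,9}:1  {8,9}:2
  |U|=3: {4,7,9}:1  {5,6,9}:1  {6,7,9}:2  {6,8,9}:3  {7,8,9}:3
  |U|=4: {1,5,6,9}:1  {3,4,7,9}:1  {4,6,7,9}:3  {4,7,8,9}:4  {5,6,7,9}:3  {5,6,8,9}:4  {6,7,8,9}:8
  |U|=5: {1,5,6,7,9}:4  {1,5,6,8,9}:5  {2,3,4,7,9}:1  {3,4,6,7,9}:4  {3,4,7,8,9}:5  {4,5,6,7,9}:6  {4,6,7,8,9}:15  {5,6,7,8,9}:15
  |U|=6: {0,2,3,4,7,9}:1  {1,4,5,6,7,9}:10  {1,5,6,7,8,9}:24  {2,3,4,6,7,9}:5  {2,3,4,7,8,9}:6  {3,4,5,6,7,9}:10  {3,4,6,7,8,9}:24  {4,5,6,7,8,9}:36
  |U|=7: {0,2,3,4,6,7,9}:6  {0,2,3,4,7,8,9}:7  {1,3,4,5,6,7,9}:20  {1,4,5,6,7,8,9}:70  {2,3,4,5,6,7,9}:15  {2,3,4,6,7,8,9}:35  {3,4,5,6,7,8,9}:70
  |U|=8: {0,2,3,4,5,6,7,9}:21  {0,2,3,4,6,7,8,9}:48  {1,2,3,4,5,6,7,9}:35  {1,3,4,5,6,7,8,9}:160  {2,3,4,5,6,7,8,9}:120
  start at 0(j): 315
  start at 1(k): 189
  start at 8(i): 56
sum over floor = 560

560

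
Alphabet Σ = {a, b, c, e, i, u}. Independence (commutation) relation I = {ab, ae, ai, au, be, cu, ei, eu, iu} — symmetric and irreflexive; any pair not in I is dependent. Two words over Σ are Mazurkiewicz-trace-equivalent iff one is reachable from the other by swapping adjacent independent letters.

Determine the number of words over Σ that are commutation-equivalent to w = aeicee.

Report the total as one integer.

6

piece 0:a — minimal
piece 1:e — minimal
piece 2:i — minimal
piece 3:c rests on {0:a, 1:e, 2:i}
piece 4:e rests on {3:c}
piece 5:e rests on {4:e}
minimal pieces: {0:a, 1:e, 2:i}
ways to finish when only these pieces remain (= sum over removing one remaining piece with nothing left below it):
  1 left: {5}→1
  2 left: {4,5}→1
  3 left: {3,4,5}→1
  4 left: {0,3,4,5}→1  {1,3,4,5}→1  {2,3,4,5}→1
  placing 0:a first → 2 extensions
  placing 1:e first → 2 extensions
  placing 2:i first → 2 extensions
total linear extensions = 6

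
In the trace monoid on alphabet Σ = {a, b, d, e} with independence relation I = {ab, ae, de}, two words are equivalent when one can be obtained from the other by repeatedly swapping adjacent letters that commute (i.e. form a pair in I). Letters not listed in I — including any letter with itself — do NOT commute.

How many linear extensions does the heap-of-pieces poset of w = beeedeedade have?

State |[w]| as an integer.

210

#0=b has no predecessor
#1=e depends on [0:b]
#2=e depends on [1:e]
#3=e depends on [2:e]
#4=d depends on [0:b]
#5=e depends on [3:e]
#6=e depends on [5:e]
#7=d depends on [4:d]
#8=a depends on [7:d]
#9=d depends on [8:a]
#10=e depends on [6:e]
sources: [0:b]
N(rest) = Σ N(rest − s) over sources s of rest; N(one piece) = 1:
  size 1 → [9]=1  [10]=1
  size 2 → [6,10]=1  [8,9]=1  [9,10]=2
  size 3 → [5,6,10]=1  [6,9,10]=3  [7,8,9]=1  [8,9,10]=3
  size 4 → [3,5,6,10]=1  [4,7,8,9]=1  [5,6,9,10]=4  [6,8,9,10]=6  [7,8,9,10]=4
  size 5 → [2,3,5,6,10]=1  [3,5,6,9,10]=5  [4,7,8,9,10]=5  [5,6,8,9,10]=10  [6,7,8,9,10]=10
  size 6 → [1,2,3,5,6,10]=1  [2,3,5,6,9,10]=6  [3,5,6,8,9,10]=15  [4,6,7,8,9,10]=15  [5,6,7,8,9,10]=20
  size 7 → [1,2,3,5,6,9,10]=7  [2,3,5,6,8,9,10]=21  [3,5,6,7,8,9,10]=35  [4,5,6,7,8,9,10]=35
  size 8 → [1,2,3,5,6,8,9,10]=28  [2,3,5,6,7,8,9,10]=56  [3,4,5,6,7,8,9,10]=70
  size 9 → [1,2,3,5,6,7,8,9,10]=84  [2,3,4,5,6,7,8,9,10]=126
  first=0(b) contributes 210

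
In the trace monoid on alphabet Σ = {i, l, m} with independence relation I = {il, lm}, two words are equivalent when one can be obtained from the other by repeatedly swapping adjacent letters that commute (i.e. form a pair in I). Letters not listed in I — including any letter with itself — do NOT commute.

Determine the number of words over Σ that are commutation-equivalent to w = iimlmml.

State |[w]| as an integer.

#0=i has no predecessor
#1=i depends on [0:i]
#2=m depends on [1:i]
#3=l has no predecessor
#4=m depends on [2:m]
#5=m depends on [4:m]
#6=l depends on [3:l]
sources: [0:i, 3:l]
N(rest) = Σ N(rest − s) over sources s of rest; N(one piece) = 1:
  size 1 → [5]=1  [6]=1
  size 2 → [3,6]=1  [4,5]=1  [5,6]=2
  size 3 → [2,4,5]=1  [3,5,6]=3  [4,5,6]=3
  size 4 → [1,2,4,5]=1  [2,4,5,6]=4  [3,4,5,6]=6
  size 5 → [0,1,2,4,5]=1  [1,2,4,5,6]=5  [2,3,4,5,6]=10
  first=0(i) contributes 15
  first=3(l) contributes 6
|[w]| = 21

21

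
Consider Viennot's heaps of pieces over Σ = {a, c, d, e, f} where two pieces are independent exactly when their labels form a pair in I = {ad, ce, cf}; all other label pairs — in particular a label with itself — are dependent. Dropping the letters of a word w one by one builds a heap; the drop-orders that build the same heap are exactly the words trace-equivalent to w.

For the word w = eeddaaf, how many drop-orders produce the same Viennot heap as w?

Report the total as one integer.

piece 0:e — minimal
piece 1:e rests on {0:e}
piece 2:d rests on {1:e}
piece 3:d rests on {2:d}
piece 4:a rests on {1:e}
piece 5:a rests on {4:a}
piece 6:f rests on {3:d, 5:a}
minimal pieces: {0:e}
ways to finish when only these pieces remain (= sum over removing one remaining piece with nothing left below it):
  1 left: {6}→1
  2 left: {3,6}→1  {5,6}→1
  3 left: {2,3,6}→1  {3,5,6}→2  {4,5,6}→1
  4 left: {2,3,5,6}→3  {3,4,5,6}→3
  5 left: {2,3,4,5,6}→6
  placing 0:e first → 6 extensions

6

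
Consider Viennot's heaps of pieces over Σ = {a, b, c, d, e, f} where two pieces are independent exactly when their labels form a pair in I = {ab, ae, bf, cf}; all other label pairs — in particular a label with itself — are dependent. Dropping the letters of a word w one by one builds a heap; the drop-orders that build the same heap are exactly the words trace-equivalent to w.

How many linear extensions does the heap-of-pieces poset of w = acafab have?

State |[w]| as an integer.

4

drop 0:a onto floor
drop 1:c onto {0:a}
drop 2:a onto {1:c}
drop 3:f onto {2:a}
drop 4:a onto {3:f}
drop 5:b onto {1:c}
ground layer = {0:a}
drop-orders for the pieces not yet dropped (sum over which currently-grounded one goes next):
  1 to go: {4} 1  {5} 1
  2 to go: {3,4} 1  {4,5} 2
  3 to go: {2,3,4} 1  {3,4,5} 3
  4 to go: {2,3,4,5} 4
  if 0:a drops first: 4 orders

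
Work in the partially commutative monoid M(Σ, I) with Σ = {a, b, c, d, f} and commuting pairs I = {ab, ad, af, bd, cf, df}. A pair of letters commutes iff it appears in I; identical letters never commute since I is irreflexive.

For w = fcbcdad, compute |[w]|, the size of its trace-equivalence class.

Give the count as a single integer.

0(f) covers ∅
1(c) covers ∅
2(b) covers 0:f, 1:c
3(c) covers 2:b
4(d) covers 3:c
5(a) covers 3:c
6(d) covers 4:d
floor of heap: 0:f, 1:c
completions by unplaced set U, small U first (add the entries for U minus each lowest piece of U):
  |U|=1: {5}:1  {6}:1
  |U|=2: {4,6}:1  {5,6}:2
  |U|=3: {4,5,6}:3
  |U|=4: {3,4,5,6}:3
  |U|=5: {2,3,4,5,6}:3
  start at 0(f): 3
  start at 1(c): 3
sum over floor = 6

6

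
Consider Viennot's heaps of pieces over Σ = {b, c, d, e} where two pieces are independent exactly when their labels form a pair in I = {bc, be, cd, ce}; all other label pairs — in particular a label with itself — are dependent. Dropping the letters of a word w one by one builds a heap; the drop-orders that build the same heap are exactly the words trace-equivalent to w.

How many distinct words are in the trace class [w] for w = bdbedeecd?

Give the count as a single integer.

drop 0:b onto floor
drop 1:d onto {0:b}
drop 2:b onto {1:d}
drop 3:e onto {1:d}
drop 4:d onto {2:b, 3:e}
drop 5:e onto {4:d}
drop 6:e onto {5:e}
drop 7:c onto floor
drop 8:d onto {6:e}
ground layer = {0:b, 7:c}
drop-orders for the pieces not yet dropped (sum over which currently-grounded one goes next):
  1 to go: {7} 1  {8} 1
  2 to go: {6,8} 1  {7,8} 2
  3 to go: {5,6,8} 1  {6,7,8} 3
  4 to go: {4,5,6,8} 1  {5,6,7,8} 4
  5 to go: {2,4,5,6,8} 1  {3,4,5,6,8} 1  {4,5,6,7,8} 5
  6 to go: {2,3,4,5,6,8} 2  {2,4,5,6,7,8} 6  {3,4,5,6,7,8} 6
  7 to go: {1,2,3,4,5,6,8} 2  {2,3,4,5,6,7,8} 14
  if 0:b drops first: 16 orders
  if 7:c drops first: 2 orders
heap linearizations: 18

18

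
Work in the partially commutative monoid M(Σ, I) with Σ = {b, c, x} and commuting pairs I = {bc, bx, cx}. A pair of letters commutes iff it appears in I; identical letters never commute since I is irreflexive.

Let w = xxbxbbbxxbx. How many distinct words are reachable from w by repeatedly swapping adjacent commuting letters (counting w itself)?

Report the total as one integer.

0(x) covers ∅
1(x) covers 0:x
2(b) covers ∅
3(x) covers 1:x
4(b) covers 2:b
5(b) covers 4:b
6(b) covers 5:b
7(x) covers 3:x
8(x) covers 7:x
9(b) covers 6:b
10(x) covers 8:x
floor of heap: 0:x, 2:b
completions by unplaced set U, small U first (add the entries for U minus each lowest piece of U):
  |U|=1: {9}:1  {10}:1
  |U|=2: {6,9}:1  {8,10}:1  {9,10}:2
  |U|=3: {5,6,9}:1  {6,9,10}:3  {7,8,10}:1  {8,9,10}:3
  |U|=4: {3,7,8,10}:1  {4,5,6,9}:1  {5,6,9,10}:4  {6,8,9,10}:6  {7,8,9,10}:4
  |U|=5: {1,3,7,8,10}:1  {2,4,5,6,9}:1  {3,7,8,9,10}:5  {4,5,6,9,10}:5  {5,6,8,9,10}:10  {6,7,8,9,10}:10
  |U|=6: {0,1,3,7,8,10}:1  {1,3,7,8,9,10}:6  {2,4,5,6,9,10}:6  {3,6,7,8,9,10}:15  {4,5,6,8,9,10}:15  {5,6,7,8,9,10}:20
  |U|=7: {0,1,3,7,8,9,10}:7  {1,3,6,7,8,9,10}:21  {2,4,5,6,8,9,10}:21  {3,5,6,7,8,9,10}:35  {4,5,6,7,8,9,10}:35
  |U|=8: {0,1,3,6,7,8,9,10}:28  {1,3,5,6,7,8,9,10}:56  {2,4,5,6,7,8,9,10}:56  {3,4,5,6,7,8,9,10}:70
  |U|=9: {0,1,3,5,6,7,8,9,10}:84  {1,3,4,5,6,7,8,9,10}:126  {2,3,4,5,6,7,8,9,10}:126
  start at 0(x): 252
  start at 2(b): 210
sum over floor = 462

462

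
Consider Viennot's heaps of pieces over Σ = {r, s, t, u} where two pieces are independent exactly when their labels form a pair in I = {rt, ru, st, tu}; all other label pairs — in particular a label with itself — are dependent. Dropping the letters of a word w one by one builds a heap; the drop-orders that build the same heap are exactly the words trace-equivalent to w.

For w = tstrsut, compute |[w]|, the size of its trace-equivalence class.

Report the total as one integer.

35

drop 0:t onto floor
drop 1:s onto floor
drop 2:t onto {0:t}
drop 3:r onto {1:s}
drop 4:s onto {3:r}
drop 5:u onto {4:s}
drop 6:t onto {2:t}
ground layer = {0:t, 1:s}
drop-orders for the pieces not yet dropped (sum over which currently-grounded one goes next):
  1 to go: {5} 1  {6} 1
  2 to go: {2,6} 1  {4,5} 1  {5,6} 2
  3 to go: {0,2,6} 1  {2,5,6} 3  {3,4,5} 1  {4,5,6} 3
  4 to go: {0,2,5,6} 4  {1,3,4,5} 1  {2,4,5,6} 6  {3,4,5,6} 4
  5 to go: {0,2,4,5,6} 10  {1,3,4,5,6} 5  {2,3,4,5,6} 10
  if 0:t drops first: 15 orders
  if 1:s drops first: 20 orders
heap linearizations: 35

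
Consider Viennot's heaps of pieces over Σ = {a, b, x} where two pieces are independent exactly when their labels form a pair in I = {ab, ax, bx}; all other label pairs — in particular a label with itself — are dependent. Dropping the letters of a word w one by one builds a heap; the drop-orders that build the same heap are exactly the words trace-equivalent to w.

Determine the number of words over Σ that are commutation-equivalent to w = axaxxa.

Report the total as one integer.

0(a) covers ∅
1(x) covers ∅
2(a) covers 0:a
3(x) covers 1:x
4(x) covers 3:x
5(a) covers 2:a
floor of heap: 0:a, 1:x
completions by unplaced set U, small U first (add the entries for U minus each lowest piece of U):
  |U|=1: {4}:1  {5}:1
  |U|=2: {2,5}:1  {3,4}:1  {4,5}:2
  |U|=3: {0,2,5}:1  {1,3,4}:1  {2,4,5}:3  {3,4,5}:3
  |U|=4: {0,2,4,5}:4  {1,3,4,5}:4  {2,3,4,5}:6
  start at 0(a): 10
  start at 1(x): 10
sum over floor = 20

20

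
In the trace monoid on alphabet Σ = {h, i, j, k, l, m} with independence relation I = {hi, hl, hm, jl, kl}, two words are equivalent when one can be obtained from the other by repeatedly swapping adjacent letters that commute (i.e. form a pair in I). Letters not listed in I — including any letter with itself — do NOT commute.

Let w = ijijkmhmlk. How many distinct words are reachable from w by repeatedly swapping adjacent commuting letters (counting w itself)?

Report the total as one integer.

#0=i has no predecessor
#1=j depends on [0:i]
#2=i depends on [1:j]
#3=j depends on [2:i]
#4=k depends on [3:j]
#5=m depends on [4:k]
#6=h depends on [4:k]
#7=m depends on [5:m]
#8=l depends on [7:m]
#9=k depends on [6:h, 7:m]
sources: [0:i]
N(rest) = Σ N(rest − s) over sources s of rest; N(one piece) = 1:
  size 1 → [8]=1  [9]=1
  size 2 → [6,9]=1  [8,9]=2
  size 3 → [6,8,9]=3  [7,8,9]=2
  size 4 → [5,7,8,9]=2  [6,7,8,9]=5
  size 5 → [5,6,7,8,9]=7
  size 6 → [4,5,6,7,8,9]=7
  size 7 → [3,4,5,6,7,8,9]=7
  size 8 → [2,3,4,5,6,7,8,9]=7
  first=0(i) contributes 7

7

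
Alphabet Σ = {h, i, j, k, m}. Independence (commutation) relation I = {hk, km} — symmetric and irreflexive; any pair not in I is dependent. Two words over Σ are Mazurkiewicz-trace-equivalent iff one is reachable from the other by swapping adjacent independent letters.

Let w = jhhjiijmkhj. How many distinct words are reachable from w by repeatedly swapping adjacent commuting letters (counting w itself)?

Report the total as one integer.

drop 0:j onto floor
drop 1:h onto {0:j}
drop 2:h onto {1:h}
drop 3:j onto {2:h}
drop 4:i onto {3:j}
drop 5:i onto {4:i}
drop 6:j onto {5:i}
drop 7:m onto {6:j}
drop 8:k onto {6:j}
drop 9:h onto {7:m}
drop 10:j onto {8:k, 9:h}
ground layer = {0:j}
drop-orders for the pieces not yet dropped (sum over which currently-grounded one goes next):
  1 to go: {10} 1
  2 to go: {8,10} 1  {9,10} 1
  3 to go: {7,9,10} 1  {8,9,10} 2
  4 to go: {7,8,9,10} 3
  5 to go: {6,7,8,9,10} 3
  6 to go: {5,6,7,8,9,10} 3
  7 to go: {4,5,6,7,8,9,10} 3
  8 to go: {3,4,5,6,7,8,9,10} 3
  9 to go: {2,3,4,5,6,7,8,9,10} 3
  if 0:j drops first: 3 orders

3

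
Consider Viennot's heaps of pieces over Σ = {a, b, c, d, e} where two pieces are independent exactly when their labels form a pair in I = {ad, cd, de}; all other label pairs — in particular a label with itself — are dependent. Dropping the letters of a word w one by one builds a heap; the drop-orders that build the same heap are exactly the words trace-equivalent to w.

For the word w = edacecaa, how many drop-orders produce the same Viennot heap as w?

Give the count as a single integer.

8

piece 0:e — minimal
piece 1:d — minimal
piece 2:a rests on {0:e}
piece 3:c rests on {2:a}
piece 4:e rests on {3:c}
piece 5:c rests on {4:e}
piece 6:a rests on {5:c}
piece 7:a rests on {6:a}
minimal pieces: {0:e, 1:d}
ways to finish when only these pieces remain (= sum over removing one remaining piece with nothing left below it):
  1 left: {1}→1  {7}→1
  2 left: {1,7}→2  {6,7}→1
  3 left: {1,6,7}→3  {5,6,7}→1
  4 left: {1,5,6,7}→4  {4,5,6,7}→1
  5 left: {1,4,5,6,7}→5  {3,4,5,6,7}→1
  6 left: {1,3,4,5,6,7}→6  {2,3,4,5,6,7}→1
  placing 0:e first → 7 extensions
  placing 1:d first → 1 extensions
total linear extensions = 8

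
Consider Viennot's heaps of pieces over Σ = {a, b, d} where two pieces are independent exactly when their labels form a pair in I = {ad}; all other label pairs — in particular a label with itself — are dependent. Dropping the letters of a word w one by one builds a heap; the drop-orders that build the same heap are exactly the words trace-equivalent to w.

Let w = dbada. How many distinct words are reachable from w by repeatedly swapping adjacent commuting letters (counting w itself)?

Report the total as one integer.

3

0(d) covers ∅
1(b) covers 0:d
2(a) covers 1:b
3(d) covers 1:b
4(a) covers 2:a
floor of heap: 0:d
completions by unplaced set U, small U first (add the entries for U minus each lowest piece of U):
  |U|=1: {3}:1  {4}:1
  |U|=2: {2,4}:1  {3,4}:2
  |U|=3: {2,3,4}:3
  start at 0(d): 3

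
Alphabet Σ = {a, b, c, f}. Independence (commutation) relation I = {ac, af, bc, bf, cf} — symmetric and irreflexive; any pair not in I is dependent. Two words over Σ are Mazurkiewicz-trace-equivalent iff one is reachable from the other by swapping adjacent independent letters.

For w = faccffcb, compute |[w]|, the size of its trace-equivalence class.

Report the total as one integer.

560

drop 0:f onto floor
drop 1:a onto floor
drop 2:c onto floor
drop 3:c onto {2:c}
drop 4:f onto {0:f}
drop 5:f onto {4:f}
drop 6:c onto {3:c}
drop 7:b onto {1:a}
ground layer = {0:f, 1:a, 2:c}
drop-orders for the pieces not yet dropped (sum over which currently-grounded one goes next):
  1 to go: {5} 1  {6} 1  {7} 1
  2 to go: {1,7} 1  {3,6} 1  {4,5} 1  {5,6} 2  {5,7} 2  {6,7} 2
  3 to go: {0,4,5} 1  {1,5,7} 3  {1,6,7} 3  {2,3,6} 1  {3,5,6} 3  {3,6,7} 3  {4,5,6} 3  {4,5,7} 3  {5,6,7} 6
  4 to go: {0,4,5,6} 4  {0,4,5,7} 4  {1,3,6,7} 6  {1,4,5,7} 6  {1,5,6,7} 12  {2,3,5,6} 4  {2,3,6,7} 4  {3,4,5,6} 6  {3,5,6,7} 12  {4,5,6,7} 12
  5 to go: {0,1,4,5,7} 10  {0,3,4,5,6} 10  {0,4,5,6,7} 20  {1,2,3,6,7} 10  {1,3,5,6,7} 30  {1,4,5,6,7} 30  {2,3,4,5,6} 10  {2,3,5,6,7} 20  {3,4,5,6,7} 30
  6 to go: {0,1,4,5,6,7} 60  {0,2,3,4,5,6} 20  {0,3,4,5,6,7} 60  {1,2,3,5,6,7} 60  {1,3,4,5,6,7} 90  {2,3,4,5,6,7} 60
  if 0:f drops first: 210 orders
  if 1:a drops first: 140 orders
  if 2:c drops first: 210 orders
heap linearizations: 560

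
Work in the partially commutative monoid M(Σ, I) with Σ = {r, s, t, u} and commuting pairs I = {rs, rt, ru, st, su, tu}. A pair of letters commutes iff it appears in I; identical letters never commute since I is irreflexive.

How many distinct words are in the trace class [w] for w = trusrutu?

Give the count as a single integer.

1680

drop 0:t onto floor
drop 1:r onto floor
drop 2:u onto floor
drop 3:s onto floor
drop 4:r onto {1:r}
drop 5:u onto {2:u}
drop 6:t onto {0:t}
drop 7:u onto {5:u}
ground layer = {0:t, 1:r, 2:u, 3:s}
drop-orders for the pieces not yet dropped (sum over which currently-grounded one goes next):
  1 to go: {3} 1  {4} 1  {6} 1  {7} 1
  2 to go: {0,6} 1  {1,4} 1  {3,4} 2  {3,6} 2  {3,7} 2  {4,6} 2  {4,7} 2  {5,7} 1  {6,7} 2
  3 to go: {0,3,6} 3  {0,4,6} 3  {0,6,7} 3  {1,3,4} 3  {1,4,6} 3  {1,4,7} 3  {2,5,7} 1  {3,4,6} 6  {3,4,7} 6  {3,5,7} 3  {3,6,7} 6  {4,5,7} 3  {4,6,7} 6  {5,6,7} 3
  4 to go: {0,1,4,6} 6  {0,3,4,6} 12  {0,3,6,7} 12  {0,4,6,7} 12  {0,5,6,7} 6  {1,3,4,6} 12  {1,3,4,7} 12  {1,4,5,7} 6  {1,4,6,7} 12  {2,3,5,7} 4  {2,4,5,7} 4  {2,5,6,7} 4  {3,4,5,7} 12  {3,4,6,7} 24  {3,5,6,7} 12  {4,5,6,7} 12
  5 to go: {0,1,3,4,6} 30  {0,1,4,6,7} 30  {0,2,5,6,7} 10  {0,3,4,6,7} 60  {0,3,5,6,7} 30  {0,4,5,6,7} 30  {1,2,4,5,7} 10  {1,3,4,5,7} 30  {1,3,4,6,7} 60  {1,4,5,6,7} 30  {2,3,4,5,7} 20  {2,3,5,6,7} 20  {2,4,5,6,7} 20  {3,4,5,6,7} 60
  6 to go: {0,1,3,4,6,7} 180  {0,1,4,5,6,7} 90  {0,2,3,5,6,7} 60  {0,2,4,5,6,7} 60  {0,3,4,5,6,7} 180  {1,2,3,4,5,7} 60  {1,2,4,5,6,7} 60  {1,3,4,5,6,7} 180  {2,3,4,5,6,7} 120
  if 0:t drops first: 420 orders
  if 1:r drops first: 420 orders
  if 2:u drops first: 630 orders
  if 3:s drops first: 210 orders
heap linearizations: 1680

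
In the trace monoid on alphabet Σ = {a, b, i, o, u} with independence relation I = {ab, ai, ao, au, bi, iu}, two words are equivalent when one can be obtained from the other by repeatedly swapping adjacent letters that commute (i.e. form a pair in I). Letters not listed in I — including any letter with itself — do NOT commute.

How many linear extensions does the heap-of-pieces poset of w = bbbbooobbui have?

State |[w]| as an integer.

piece 0:b — minimal
piece 1:b rests on {0:b}
piece 2:b rests on {1:b}
piece 3:b rests on {2:b}
piece 4:o rests on {3:b}
piece 5:o rests on {4:o}
piece 6:o rests on {5:o}
piece 7:b rests on {6:o}
piece 8:b rests on {7:b}
piece 9:u rests on {8:b}
piece 10:i rests on {6:o}
minimal pieces: {0:b}
ways to finish when only these pieces remain (= sum over removing one remaining piece with nothing left below it):
  1 left: {9}→1  {10}→1
  2 left: {8,9}→1  {9,10}→2
  3 left: {7,8,9}→1  {8,9,10}→3
  4 left: {7,8,9,10}→4
  5 left: {6,7,8,9,10}→4
  6 left: {5,6,7,8,9,10}→4
  7 left: {4,5,6,7,8,9,10}→4
  8 left: {3,4,5,6,7,8,9,10}→4
  9 left: {2,3,4,5,6,7,8,9,10}→4
  placing 0:b first → 4 extensions

4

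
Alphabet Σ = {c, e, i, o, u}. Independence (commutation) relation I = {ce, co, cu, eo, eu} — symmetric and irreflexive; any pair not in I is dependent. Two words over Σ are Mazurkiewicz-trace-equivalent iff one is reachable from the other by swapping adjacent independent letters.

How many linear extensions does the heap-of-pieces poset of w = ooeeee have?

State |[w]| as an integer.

15

drop 0:o onto floor
drop 1:o onto {0:o}
drop 2:e onto floor
drop 3:e onto {2:e}
drop 4:e onto {3:e}
drop 5:e onto {4:e}
ground layer = {0:o, 2:e}
drop-orders for the pieces not yet dropped (sum over which currently-grounded one goes next):
  1 to go: {1} 1  {5} 1
  2 to go: {0,1} 1  {1,5} 2  {4,5} 1
  3 to go: {0,1,5} 3  {1,4,5} 3  {3,4,5} 1
  4 to go: {0,1,4,5} 6  {1,3,4,5} 4  {2,3,4,5} 1
  if 0:o drops first: 5 orders
  if 2:e drops first: 10 orders
heap linearizations: 15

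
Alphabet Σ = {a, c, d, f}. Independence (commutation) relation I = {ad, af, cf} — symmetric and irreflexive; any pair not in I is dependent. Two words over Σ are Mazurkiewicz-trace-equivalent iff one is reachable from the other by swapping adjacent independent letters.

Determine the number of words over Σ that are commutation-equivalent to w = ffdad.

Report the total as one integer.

5

#0=f has no predecessor
#1=f depends on [0:f]
#2=d depends on [1:f]
#3=a has no predecessor
#4=d depends on [2:d]
sources: [0:f, 3:a]
N(rest) = Σ N(rest − s) over sources s of rest; N(one piece) = 1:
  size 1 → [3]=1  [4]=1
  size 2 → [2,4]=1  [3,4]=2
  size 3 → [1,2,4]=1  [2,3,4]=3
  first=0(f) contributes 4
  first=3(a) contributes 1
|[w]| = 5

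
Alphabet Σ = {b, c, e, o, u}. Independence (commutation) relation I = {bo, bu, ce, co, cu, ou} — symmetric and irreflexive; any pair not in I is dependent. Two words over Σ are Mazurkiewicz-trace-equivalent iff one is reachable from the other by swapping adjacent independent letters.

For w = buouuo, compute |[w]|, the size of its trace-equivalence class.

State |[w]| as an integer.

drop 0:b onto floor
drop 1:u onto floor
drop 2:o onto floor
drop 3:u onto {1:u}
drop 4:u onto {3:u}
drop 5:o onto {2:o}
ground layer = {0:b, 1:u, 2:o}
drop-orders for the pieces not yet dropped (sum over which currently-grounded one goes next):
  1 to go: {0} 1  {4} 1  {5} 1
  2 to go: {0,4} 2  {0,5} 2  {2,5} 1  {3,4} 1  {4,5} 2
  3 to go: {0,2,5} 3  {0,3,4} 3  {0,4,5} 6  {1,3,4} 1  {2,4,5} 3  {3,4,5} 3
  4 to go: {0,1,3,4} 4  {0,2,4,5} 12  {0,3,4,5} 12  {1,3,4,5} 4  {2,3,4,5} 6
  if 0:b drops first: 10 orders
  if 1:u drops first: 30 orders
  if 2:o drops first: 20 orders
heap linearizations: 60

60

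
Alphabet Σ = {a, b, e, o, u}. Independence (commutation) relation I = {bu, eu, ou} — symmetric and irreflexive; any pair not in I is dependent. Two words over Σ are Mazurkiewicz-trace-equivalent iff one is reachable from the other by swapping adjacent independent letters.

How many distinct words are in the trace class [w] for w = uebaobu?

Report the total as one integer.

9

drop 0:u onto floor
drop 1:e onto floor
drop 2:b onto {1:e}
drop 3:a onto {0:u, 2:b}
drop 4:o onto {3:a}
drop 5:b onto {4:o}
drop 6:u onto {3:a}
ground layer = {0:u, 1:e}
drop-orders for the pieces not yet dropped (sum over which currently-grounded one goes next):
  1 to go: {5} 1  {6} 1
  2 to go: {4,5} 1  {5,6} 2
  3 to go: {4,5,6} 3
  4 to go: {3,4,5,6} 3
  5 to go: {0,3,4,5,6} 3  {2,3,4,5,6} 3
  if 0:u drops first: 3 orders
  if 1:e drops first: 6 orders
heap linearizations: 9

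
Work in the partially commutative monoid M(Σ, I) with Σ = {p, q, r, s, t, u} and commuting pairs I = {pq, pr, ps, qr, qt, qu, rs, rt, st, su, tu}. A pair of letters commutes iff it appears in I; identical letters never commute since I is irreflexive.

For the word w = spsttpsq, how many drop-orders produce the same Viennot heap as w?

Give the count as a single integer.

drop 0:s onto floor
drop 1:p onto floor
drop 2:s onto {0:s}
drop 3:t onto {1:p}
drop 4:t onto {3:t}
drop 5:p onto {4:t}
drop 6:s onto {2:s}
drop 7:q onto {6:s}
ground layer = {0:s, 1:p}
drop-orders for the pieces not yet dropped (sum over which currently-grounded one goes next):
  1 to go: {5} 1  {7} 1
  2 to go: {4,5} 1  {5,7} 2  {6,7} 1
  3 to go: {2,6,7} 1  {3,4,5} 1  {4,5,7} 3  {5,6,7} 3
  4 to go: {0,2,6,7} 1  {1,3,4,5} 1  {2,5,6,7} 4  {3,4,5,7} 4  {4,5,6,7} 6
  5 to go: {0,2,5,6,7} 5  {1,3,4,5,7} 5  {2,4,5,6,7} 10  {3,4,5,6,7} 10
  6 to go: {0,2,4,5,6,7} 15  {1,3,4,5,6,7} 15  {2,3,4,5,6,7} 20
  if 0:s drops first: 35 orders
  if 1:p drops first: 35 orders
heap linearizations: 70

70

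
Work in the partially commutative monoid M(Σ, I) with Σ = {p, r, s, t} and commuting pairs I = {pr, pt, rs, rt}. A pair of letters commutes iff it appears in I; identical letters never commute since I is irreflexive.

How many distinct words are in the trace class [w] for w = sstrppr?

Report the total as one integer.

piece 0:s — minimal
piece 1:s rests on {0:s}
piece 2:t rests on {1:s}
piece 3:r — minimal
piece 4:p rests on {1:s}
piece 5:p rests on {4:p}
piece 6:r rests on {3:r}
minimal pieces: {0:s, 3:r}
ways to finish when only these pieces remain (= sum over removing one remaining piece with nothing left below it):
  1 left: {2}→1  {5}→1  {6}→1
  2 left: {2,5}→2  {2,6}→2  {3,6}→1  {4,5}→1  {5,6}→2
  3 left: {2,3,6}→3  {2,4,5}→3  {2,5,6}→6  {3,5,6}→3  {4,5,6}→3
  4 left: {1,2,4,5}→3  {2,3,5,6}→12  {2,4,5,6}→12  {3,4,5,6}→6
  5 left: {0,1,2,4,5}→3  {1,2,4,5,6}→15  {2,3,4,5,6}→30
  placing 0:s first → 45 extensions
  placing 3:r first → 18 extensions
total linear extensions = 63

63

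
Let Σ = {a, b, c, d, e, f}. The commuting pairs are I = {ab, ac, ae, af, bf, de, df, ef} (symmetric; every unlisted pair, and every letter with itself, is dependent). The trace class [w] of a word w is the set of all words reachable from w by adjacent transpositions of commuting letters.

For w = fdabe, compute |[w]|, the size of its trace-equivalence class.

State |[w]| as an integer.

15

piece 0:f — minimal
piece 1:d — minimal
piece 2:a rests on {1:d}
piece 3:b rests on {1:d}
piece 4:e rests on {3:b}
minimal pieces: {0:f, 1:d}
ways to finish when only these pieces remain (= sum over removing one remaining piece with nothing left below it):
  1 left: {0}→1  {2}→1  {4}→1
  2 left: {0,2}→2  {0,4}→2  {2,4}→2  {3,4}→1
  3 left: {0,2,4}→6  {0,3,4}→3  {2,3,4}→3
  placing 0:f first → 3 extensions
  placing 1:d first → 12 extensions
total linear extensions = 15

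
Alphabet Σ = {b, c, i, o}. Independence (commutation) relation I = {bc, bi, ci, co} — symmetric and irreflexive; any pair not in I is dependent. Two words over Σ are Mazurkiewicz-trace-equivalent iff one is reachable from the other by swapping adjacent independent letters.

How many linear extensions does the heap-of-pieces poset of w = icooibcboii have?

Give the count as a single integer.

0(i) covers ∅
1(c) covers ∅
2(o) covers 0:i
3(o) covers 2:o
4(i) covers 3:o
5(b) covers 3:o
6(c) covers 1:c
7(b) covers 5:b
8(o) covers 4:i, 7:b
9(i) covers 8:o
10(i) covers 9:i
floor of heap: 0:i, 1:c
completions by unplaced set U, small U first (add the entries for U minus each lowest piece of U):
  |U|=1: {6}:1  {10}:1
  |U|=2: {1,6}:1  {6,10}:2  {9,10}:1
  |U|=3: {1,6,10}:3  {6,9,10}:3  {8,9,10}:1
  |U|=4: {1,6,9,10}:6  {4,8,9,10}:1  {6,8,9,10}:4  {7,8,9,10}:1
  |U|=5: {1,6,8,9,10}:10  {4,6,8,9,10}:5  {4,7,8,9,10}:2  {5,7,8,9,10}:1  {6,7,8,9,10}:5
  |U|=6: {1,4,6,8,9,10}:15  {1,6,7,8,9,10}:15  {4,5,7,8,9,10}:3  {4,6,7,8,9,10}:12  {5,6,7,8,9,10}:6
  |U|=7: {1,4,6,7,8,9,10}:42  {1,5,6,7,8,9,10}:21  {3,4,5,7,8,9,10}:3  {4,5,6,7,8,9,10}:21
  |U|=8: {1,4,5,6,7,8,9,10}:84  {2,3,4,5,7,8,9,10}:3  {3,4,5,6,7,8,9,10}:24
  |U|=9: {0,2,3,4,5,7,8,9,10}:3  {1,3,4,5,6,7,8,9,10}:108  {2,3,4,5,6,7,8,9,10}:27
  start at 0(i): 135
  start at 1(c): 30
sum over floor = 165

165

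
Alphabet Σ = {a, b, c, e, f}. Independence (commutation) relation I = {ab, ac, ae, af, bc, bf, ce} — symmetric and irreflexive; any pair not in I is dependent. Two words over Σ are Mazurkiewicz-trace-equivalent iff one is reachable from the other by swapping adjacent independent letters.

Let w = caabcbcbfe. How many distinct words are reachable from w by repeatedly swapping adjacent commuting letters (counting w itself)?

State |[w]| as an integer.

drop 0:c onto floor
drop 1:a onto floor
drop 2:a onto {1:a}
drop 3:b onto floor
drop 4:c onto {0:c}
drop 5:b onto {3:b}
drop 6:c onto {4:c}
drop 7:b onto {5:b}
drop 8:f onto {6:c}
drop 9:e onto {7:b, 8:f}
ground layer = {0:c, 1:a, 3:b}
drop-orders for the pieces not yet dropped (sum over which currently-grounded one goes next):
  1 to go: {2} 1  {9} 1
  2 to go: {1,2} 1  {2,9} 2  {7,9} 1  {8,9} 1
  3 to go: {1,2,9} 3  {2,7,9} 3  {2,8,9} 3  {5,7,9} 1  {6,8,9} 1  {7,8,9} 2
  4 to go: {1,2,7,9} 6  {1,2,8,9} 6  {2,5,7,9} 4  {2,6,8,9} 4  {2,7,8,9} 8  {3,5,7,9} 1  {4,6,8,9} 1  {5,7,8,9} 3  {6,7,8,9} 3
  5 to go: {0,4,6,8,9} 1  {1,2,5,7,9} 10  {1,2,6,8,9} 10  {1,2,7,8,9} 20  {2,3,5,7,9} 5  {2,4,6,8,9} 5  {2,5,7,8,9} 15  {2,6,7,8,9} 15  {3,5,7,8,9} 4  {4,6,7,8,9} 4  {5,6,7,8,9} 6
  6 to go: {0,2,4,6,8,9} 6  {0,4,6,7,8,9} 5  {1,2,3,5,7,9} 15  {1,2,4,6,8,9} 15  {1,2,5,7,8,9} 45  {1,2,6,7,8,9} 45  {2,3,5,7,8,9} 24  {2,4,6,7,8,9} 24  {2,5,6,7,8,9} 36  {3,5,6,7,8,9} 10  {4,5,6,7,8,9} 10
  7 to go: {0,1,2,4,6,8,9} 21  {0,2,4,6,7,8,9} 35  {0,4,5,6,7,8,9} 15  {1,2,3,5,7,8,9} 84  {1,2,4,6,7,8,9} 84  {1,2,5,6,7,8,9} 126  {2,3,5,6,7,8,9} 70  {2,4,5,6,7,8,9} 70  {3,4,5,6,7,8,9} 20
  8 to go: {0,1,2,4,6,7,8,9} 140  {0,2,4,5,6,7,8,9} 120  {0,3,4,5,6,7,8,9} 35  {1,2,3,5,6,7,8,9} 280  {1,2,4,5,6,7,8,9} 280  {2,3,4,5,6,7,8,9} 160
  if 0:c drops first: 720 orders
  if 1:a drops first: 315 orders
  if 3:b drops first: 540 orders
heap linearizations: 1575

1575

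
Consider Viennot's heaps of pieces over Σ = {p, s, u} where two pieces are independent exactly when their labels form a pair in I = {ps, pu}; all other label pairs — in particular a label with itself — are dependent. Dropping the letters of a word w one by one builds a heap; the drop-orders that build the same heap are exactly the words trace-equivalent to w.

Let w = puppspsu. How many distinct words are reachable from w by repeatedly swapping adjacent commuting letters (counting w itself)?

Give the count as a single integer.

piece 0:p — minimal
piece 1:u — minimal
piece 2:p rests on {0:p}
piece 3:p rests on {2:p}
piece 4:s rests on {1:u}
piece 5:p rests on {3:p}
piece 6:s rests on {4:s}
piece 7:u rests on {6:s}
minimal pieces: {0:p, 1:u}
ways to finish when only these pieces remain (= sum over removing one remaining piece with nothing left below it):
  1 left: {5}→1  {7}→1
  2 left: {3,5}→1  {5,7}→2  {6,7}→1
  3 left: {2,3,5}→1  {3,5,7}→3  {4,6,7}→1  {5,6,7}→3
  4 left: {0,2,3,5}→1  {1,4,6,7}→1  {2,3,5,7}→4  {3,5,6,7}→6  {4,5,6,7}→4
  5 left: {0,2,3,5,7}→5  {1,4,5,6,7}→5  {2,3,5,6,7}→10  {3,4,5,6,7}→10
  6 left: {0,2,3,5,6,7}→15  {1,3,4,5,6,7}→15  {2,3,4,5,6,7}→20
  placing 0:p first → 35 extensions
  placing 1:u first → 35 extensions
total linear extensions = 70

70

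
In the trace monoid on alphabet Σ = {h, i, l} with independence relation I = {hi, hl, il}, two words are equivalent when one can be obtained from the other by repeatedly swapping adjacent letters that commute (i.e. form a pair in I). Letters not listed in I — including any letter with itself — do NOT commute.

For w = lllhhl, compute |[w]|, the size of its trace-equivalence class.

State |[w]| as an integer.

15

drop 0:l onto floor
drop 1:l onto {0:l}
drop 2:l onto {1:l}
drop 3:h onto floor
drop 4:h onto {3:h}
drop 5:l onto {2:l}
ground layer = {0:l, 3:h}
drop-orders for the pieces not yet dropped (sum over which currently-grounded one goes next):
  1 to go: {4} 1  {5} 1
  2 to go: {2,5} 1  {3,4} 1  {4,5} 2
  3 to go: {1,2,5} 1  {2,4,5} 3  {3,4,5} 3
  4 to go: {0,1,2,5} 1  {1,2,4,5} 4  {2,3,4,5} 6
  if 0:l drops first: 10 orders
  if 3:h drops first: 5 orders
heap linearizations: 15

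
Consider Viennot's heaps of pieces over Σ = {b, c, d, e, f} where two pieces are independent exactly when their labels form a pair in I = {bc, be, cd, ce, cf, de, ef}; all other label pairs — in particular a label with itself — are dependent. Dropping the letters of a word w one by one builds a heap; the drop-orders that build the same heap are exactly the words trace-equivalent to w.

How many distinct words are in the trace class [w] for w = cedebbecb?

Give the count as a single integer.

drop 0:c onto floor
drop 1:e onto floor
drop 2:d onto floor
drop 3:e onto {1:e}
drop 4:b onto {2:d}
drop 5:b onto {4:b}
drop 6:e onto {3:e}
drop 7:c onto {0:c}
drop 8:b onto {5:b}
ground layer = {0:c, 1:e, 2:d}
drop-orders for the pieces not yet dropped (sum over which currently-grounded one goes next):
  1 to go: {6} 1  {7} 1  {8} 1
  2 to go: {0,7} 1  {3,6} 1  {5,8} 1  {6,7} 2  {6,8} 2  {7,8} 2
  3 to go: {0,6,7} 3  {0,7,8} 3  {1,3,6} 1  {3,6,7} 3  {3,6,8} 3  {4,5,8} 1  {5,6,8} 3  {5,7,8} 3  {6,7,8} 6
  4 to go: {0,3,6,7} 6  {0,5,7,8} 6  {0,6,7,8} 12  {1,3,6,7} 4  {1,3,6,8} 4  {2,4,5,8} 1  {3,5,6,8} 6  {3,6,7,8} 12  {4,5,6,8} 4  {4,5,7,8} 4  {5,6,7,8} 12
  5 to go: {0,1,3,6,7} 10  {0,3,6,7,8} 30  {0,4,5,7,8} 10  {0,5,6,7,8} 30  {1,3,5,6,8} 10  {1,3,6,7,8} 20  {2,4,5,6,8} 5  {2,4,5,7,8} 5  {3,4,5,6,8} 10  {3,5,6,7,8} 30  {4,5,6,7,8} 20
  6 to go: {0,1,3,6,7,8} 60  {0,2,4,5,7,8} 15  {0,3,5,6,7,8} 90  {0,4,5,6,7,8} 60  {1,3,4,5,6,8} 20  {1,3,5,6,7,8} 60  {2,3,4,5,6,8} 15  {2,4,5,6,7,8} 30  {3,4,5,6,7,8} 60
  7 to go: {0,1,3,5,6,7,8} 210  {0,2,4,5,6,7,8} 105  {0,3,4,5,6,7,8} 210  {1,2,3,4,5,6,8} 35  {1,3,4,5,6,7,8} 140  {2,3,4,5,6,7,8} 105
  if 0:c drops first: 280 orders
  if 1:e drops first: 420 orders
  if 2:d drops first: 560 orders
heap linearizations: 1260

1260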